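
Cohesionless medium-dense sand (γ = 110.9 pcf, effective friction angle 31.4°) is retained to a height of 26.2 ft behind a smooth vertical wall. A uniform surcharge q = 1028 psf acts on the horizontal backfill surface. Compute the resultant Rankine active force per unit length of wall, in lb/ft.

K_a = tan²(45° − φ/2) = 0.3149.
Soil triangle: ½ K_a γ H² = 0.5×0.3149×110.9×26.2² = 11990 lb/ft.
Surcharge rectangle: K_a q H = 0.3149×1028×26.2 = 8482 lb/ft.
Total = 11990 + 8482 = 20470 lb/ft.

20500 lb/ft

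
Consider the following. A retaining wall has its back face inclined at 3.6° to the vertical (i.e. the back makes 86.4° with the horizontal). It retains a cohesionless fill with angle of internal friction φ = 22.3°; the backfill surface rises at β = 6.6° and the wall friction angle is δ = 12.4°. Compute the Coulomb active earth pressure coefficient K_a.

0.478

K_a = sin²(α+φ) / [sin²α · sin(α−δ) · (1 + √{sin(φ+δ)sin(φ−β) / (sin(α−δ)sin(α+β))})²].
With α = 86.4°, φ = 22.3°, δ = 12.4°, β = 6.6°: K_a = 0.4777.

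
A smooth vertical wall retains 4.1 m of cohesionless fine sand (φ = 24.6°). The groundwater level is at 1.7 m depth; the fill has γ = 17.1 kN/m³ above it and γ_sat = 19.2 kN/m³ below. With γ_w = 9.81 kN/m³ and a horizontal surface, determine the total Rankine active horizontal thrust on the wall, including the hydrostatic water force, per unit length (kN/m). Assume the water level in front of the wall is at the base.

K_a = tan²(45° − φ/2) = 0.4121.
γ' = 19.2 − 9.81 = 9.390 kN/m³. Depth below WT = 2.4 m.
σ'_h at WT = K_a γ d_w = 11.98 kPa; at base = 11.98 + K_a γ' × 2.4 = 21.27 kPa.
P₁ (0–1.7 m) = ½×11.98×1.7 = 10.18. P₂ (1.7–4.1 m) = ½(11.98+21.27)×2.4 = 39.90.
P_w = ½ γ_w h₂² = 0.5×9.81×2.4² = 28.25. Total = 10.18+39.90+28.25 = 78.34 kN/m.

78.3 kN/m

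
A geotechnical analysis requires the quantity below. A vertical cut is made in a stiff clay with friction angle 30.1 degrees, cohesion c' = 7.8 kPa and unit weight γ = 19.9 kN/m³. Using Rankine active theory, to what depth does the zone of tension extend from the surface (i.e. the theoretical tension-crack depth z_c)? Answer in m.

K_a = tan²(45° − 30.1°/2) = 0.3320; √K_a = 0.5762.
The active pressure is zero where K_a γ z = 2c√K_a, so z_c = 2c/(γ√K_a) = 2×7.8/(19.9×0.5762) = 1.361 m.

1.36 m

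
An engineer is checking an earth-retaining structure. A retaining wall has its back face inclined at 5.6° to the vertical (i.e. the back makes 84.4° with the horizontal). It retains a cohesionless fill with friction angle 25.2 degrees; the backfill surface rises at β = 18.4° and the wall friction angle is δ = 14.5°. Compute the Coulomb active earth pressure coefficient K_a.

K_a = sin²(α+φ) / [sin²α · sin(α−δ) · (1 + √{sin(φ+δ)sin(φ−β) / (sin(α−δ)sin(α+β))})²].
With α = 84.4°, φ = 25.2°, δ = 14.5°, β = 18.4°: K_a = 0.5757.

0.576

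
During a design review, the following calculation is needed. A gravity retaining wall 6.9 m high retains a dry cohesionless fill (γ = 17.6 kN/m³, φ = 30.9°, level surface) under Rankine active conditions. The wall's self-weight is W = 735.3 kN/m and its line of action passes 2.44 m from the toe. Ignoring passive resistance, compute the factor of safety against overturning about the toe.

K_a = tan²(45° − 30.9°/2) = 0.3214.
P_a = ½K_aγH² = 0.5×0.3214×17.6×6.9² = 134.7 kN/m, acting at H/3 = 2.300 m above the base.
Overturning moment M_o = P_a × H/3 = 134.7 × 2.300 = 309.7.
Resisting moment M_r = W × 2.44 = 735.3 × 2.44 = 1794.
FS_overturning = M_r/M_o = 1794/309.7 = 5.793.

5.79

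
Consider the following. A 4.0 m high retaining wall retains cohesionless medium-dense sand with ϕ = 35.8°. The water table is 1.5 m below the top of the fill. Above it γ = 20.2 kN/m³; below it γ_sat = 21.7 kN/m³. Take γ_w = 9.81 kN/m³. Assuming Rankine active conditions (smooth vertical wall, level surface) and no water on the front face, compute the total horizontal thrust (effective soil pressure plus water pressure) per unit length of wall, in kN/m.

K_a = tan²(45° − φ/2) = 0.2619.
γ' = 21.7 − 9.81 = 11.89 kN/m³. Depth below WT = 2.5 m.
σ'_h at WT = K_a γ d_w = 7.934 kPa; at base = 7.934 + K_a γ' × 2.5 = 15.72 kPa.
P₁ (0–1.5 m) = ½×7.934×1.5 = 5.951. P₂ (1.5–4.0 m) = ½(7.934+15.72)×2.5 = 29.57.
P_w = ½ γ_w h₂² = 0.5×9.81×2.5² = 30.66. Total = 5.951+29.57+30.66 = 66.17 kN/m.

66.2 kN/m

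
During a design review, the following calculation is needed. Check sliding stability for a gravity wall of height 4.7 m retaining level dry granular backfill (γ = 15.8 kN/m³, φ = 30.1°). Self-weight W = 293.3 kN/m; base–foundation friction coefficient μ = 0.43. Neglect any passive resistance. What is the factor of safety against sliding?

K_a = tan²(45° − 30.1°/2) = 0.3320.
P_a = ½K_aγH² = 0.5×0.3320×15.8×4.7² = 57.94 kN/m, acting at H/3 = 1.567 m above the base.
FS_sliding = μW / P_a = 0.43×293.3 / 57.94 = 2.177.

2.18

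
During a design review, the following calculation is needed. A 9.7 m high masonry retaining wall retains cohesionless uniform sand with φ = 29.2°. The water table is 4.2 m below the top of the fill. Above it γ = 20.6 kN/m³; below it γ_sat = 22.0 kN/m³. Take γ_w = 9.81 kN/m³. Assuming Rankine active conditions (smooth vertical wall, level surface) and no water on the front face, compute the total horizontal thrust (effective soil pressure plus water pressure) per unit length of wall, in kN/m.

K_a = tan²(45° − φ/2) = 0.3442.
γ' = 22.0 − 9.81 = 12.19 kN/m³. Depth below WT = 5.5 m.
σ'_h at WT = K_a γ d_w = 29.78 kPa; at base = 29.78 + K_a γ' × 5.5 = 52.86 kPa.
P₁ (0–4.2 m) = ½×29.78×4.2 = 62.54. P₂ (4.2–9.7 m) = ½(29.78+52.86)×5.5 = 227.3.
P_w = ½ γ_w h₂² = 0.5×9.81×5.5² = 148.4. Total = 62.54+227.3+148.4 = 438.2 kN/m.

438 kN/m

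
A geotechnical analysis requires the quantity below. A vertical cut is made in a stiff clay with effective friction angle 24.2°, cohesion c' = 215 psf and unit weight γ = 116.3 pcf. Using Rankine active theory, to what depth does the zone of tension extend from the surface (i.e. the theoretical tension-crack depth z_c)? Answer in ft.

K_a = tan²(45° − 24.2°/2) = 0.4185; √K_a = 0.6469.
The active pressure is zero where K_a γ z = 2c√K_a, so z_c = 2c/(γ√K_a) = 2×215/(116.3×0.6469) = 5.715 ft.

5.72 ft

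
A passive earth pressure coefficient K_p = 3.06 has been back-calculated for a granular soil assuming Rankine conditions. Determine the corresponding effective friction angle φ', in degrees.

30.5°

K_p = (1+sin φ)/(1−sin φ) ⇒ sin φ = (K_p − 1)/(K_p + 1) = 0.5074.
φ = arcsin(0.5074) = 30.49°.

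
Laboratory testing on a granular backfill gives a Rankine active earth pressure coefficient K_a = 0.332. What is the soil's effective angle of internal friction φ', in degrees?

K_a = tan²(45° − φ/2) ⇒ 45° − φ/2 = arctan(√0.332) = 29.95°.
φ = 2(45° − 29.95°) = 30.10°.

30.1°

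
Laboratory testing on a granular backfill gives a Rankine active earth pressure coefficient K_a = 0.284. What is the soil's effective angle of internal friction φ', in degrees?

K_a = tan²(45° − φ/2) ⇒ 45° − φ/2 = arctan(√0.284) = 28.05°.
φ = 2(45° − 28.05°) = 33.89°.

33.9°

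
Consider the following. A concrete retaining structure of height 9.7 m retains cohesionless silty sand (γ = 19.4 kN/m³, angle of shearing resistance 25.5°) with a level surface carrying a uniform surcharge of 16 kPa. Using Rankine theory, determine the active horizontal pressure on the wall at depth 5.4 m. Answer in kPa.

48.1 kPa

K_a = (1 − sin φ)/(1 + sin φ) = 0.3981.
σ_v = γz + q = 19.4 × 5.4 + 16 = 120.8 kPa.
σ_h = K_a σ_v = 0.3981 × 120.8 = 48.07 kPa.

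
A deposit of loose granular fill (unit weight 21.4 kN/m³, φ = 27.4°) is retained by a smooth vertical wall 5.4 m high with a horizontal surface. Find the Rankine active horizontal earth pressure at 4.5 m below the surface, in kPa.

35.6 kPa

K_a = (1 − sin φ)/(1 + sin φ) = 0.3697.
σ_h = K_a γ z = 0.3697 × 21.4 × 4.5 = 35.60 kPa.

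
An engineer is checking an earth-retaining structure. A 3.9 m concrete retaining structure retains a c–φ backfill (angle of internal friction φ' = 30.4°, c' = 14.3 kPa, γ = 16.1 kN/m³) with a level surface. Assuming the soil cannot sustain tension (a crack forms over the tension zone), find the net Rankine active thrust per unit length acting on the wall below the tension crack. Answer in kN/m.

K_a = 0.3280; √K_a = 0.5727.
Tension-crack depth z_c = 2c/(γ√K_a) = 2×14.3/(16.1×0.5727) = 3.102 m.
σ_a at base = K_a γ H − 2c√K_a = 0.3280×16.1×3.9 − 2×14.3×0.5727 = 4.215 kPa.
P_a = ½ × 4.215 × (H − z_c) = 0.5×4.215×0.7982 = 1.682 kN/m.

1.68 kN/m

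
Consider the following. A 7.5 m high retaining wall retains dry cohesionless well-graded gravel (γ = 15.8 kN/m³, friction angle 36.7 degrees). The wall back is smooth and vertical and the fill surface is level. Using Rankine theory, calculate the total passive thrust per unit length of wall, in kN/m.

1760 kN/m

K_p = tan²(45° + φ/2) = 3.970.
P_p = ½ K_p γ H² = 0.5 × 3.970 × 15.8 × 7.5² = 1764 kN/m.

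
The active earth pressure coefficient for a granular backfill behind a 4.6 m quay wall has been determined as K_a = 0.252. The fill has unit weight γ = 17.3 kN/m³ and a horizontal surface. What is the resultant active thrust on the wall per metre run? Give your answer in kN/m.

P = ½ K_a γ H² = 0.5 × 0.252 × 17.3 × 4.6² = 46.12 kN/m.

46.1 kN/m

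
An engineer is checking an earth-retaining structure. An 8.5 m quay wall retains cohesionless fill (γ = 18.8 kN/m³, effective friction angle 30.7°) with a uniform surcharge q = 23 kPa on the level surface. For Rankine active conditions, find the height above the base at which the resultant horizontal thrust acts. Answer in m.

K_a = 0.3240.
Triangular part P₁ = ½K_aγH² = 220.1 at H/3 = 2.833 m; rectangular part P₂ = K_a q H = 63.35 at H/2 = 4.250 m.
ȳ = (P₁·2.833 + P₂·4.250)/(P₁+P₂) = 3.150 m.

3.15 m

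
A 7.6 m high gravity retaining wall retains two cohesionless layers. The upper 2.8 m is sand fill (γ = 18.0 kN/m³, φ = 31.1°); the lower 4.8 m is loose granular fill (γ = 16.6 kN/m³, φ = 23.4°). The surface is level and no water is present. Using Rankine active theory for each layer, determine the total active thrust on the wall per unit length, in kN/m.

K_a1 = tan²(45°−31.1°/2) = 0.3188; K_a2 = tan²(45°−23.4°/2) = 0.4315.
Layer 1: σ at base = K_a1 γ₁ h₁ = 16.07 kPa; P₁ = ½×16.07×2.8 = 22.49.
Layer 2: σ_v at top = γ₁h₁ = 50.40; σ_h top = K_a2×50.40 = 21.75; σ_h base = K_a2×(50.40+16.6×4.8) = 56.13.
P₂ = ½(21.75+56.13)×4.8 = 186.9. Total P_a = 22.49+186.9 = 209.4 kN/m.

209 kN/m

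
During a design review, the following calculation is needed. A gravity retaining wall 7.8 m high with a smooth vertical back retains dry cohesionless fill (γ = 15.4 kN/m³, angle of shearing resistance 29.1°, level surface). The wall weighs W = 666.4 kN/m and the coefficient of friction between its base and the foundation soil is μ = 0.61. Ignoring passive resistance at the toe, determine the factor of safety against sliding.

K_a = tan²(45° − 29.1°/2) = 0.3456.
P_a = ½K_aγH² = 0.5×0.3456×15.4×7.8² = 161.9 kN/m, acting at H/3 = 2.600 m above the base.
FS_sliding = μW / P_a = 0.61×666.4 / 161.9 = 2.511.

2.51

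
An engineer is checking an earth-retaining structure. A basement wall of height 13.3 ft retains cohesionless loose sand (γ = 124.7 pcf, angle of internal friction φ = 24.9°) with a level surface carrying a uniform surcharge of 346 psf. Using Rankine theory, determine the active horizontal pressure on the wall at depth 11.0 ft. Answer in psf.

K_a = (1 − sin φ)/(1 + sin φ) = 0.4074.
σ_v = γz + q = 124.7 × 11.0 + 346 = 1718 psf.
σ_h = K_a σ_v = 0.4074 × 1718 = 699.8 psf.

700 psf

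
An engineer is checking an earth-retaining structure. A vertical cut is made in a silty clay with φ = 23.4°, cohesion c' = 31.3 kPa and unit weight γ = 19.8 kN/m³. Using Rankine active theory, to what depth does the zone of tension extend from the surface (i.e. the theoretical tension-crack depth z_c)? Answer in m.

4.81 m

K_a = tan²(45° − 23.4°/2) = 0.4315; √K_a = 0.6569.
The active pressure is zero where K_a γ z = 2c√K_a, so z_c = 2c/(γ√K_a) = 2×31.3/(19.8×0.6569) = 4.813 m.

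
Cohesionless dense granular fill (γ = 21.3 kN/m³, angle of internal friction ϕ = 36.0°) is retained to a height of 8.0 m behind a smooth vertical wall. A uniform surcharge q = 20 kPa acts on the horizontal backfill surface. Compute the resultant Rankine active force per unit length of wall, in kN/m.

218 kN/m

K_a = tan²(45° − φ/2) = 0.2596.
Soil triangle: ½ K_a γ H² = 0.5×0.2596×21.3×8.0² = 177.0 kN/m.
Surcharge rectangle: K_a q H = 0.2596×20×8.0 = 41.54 kN/m.
Total = 177.0 + 41.54 = 218.5 kN/m.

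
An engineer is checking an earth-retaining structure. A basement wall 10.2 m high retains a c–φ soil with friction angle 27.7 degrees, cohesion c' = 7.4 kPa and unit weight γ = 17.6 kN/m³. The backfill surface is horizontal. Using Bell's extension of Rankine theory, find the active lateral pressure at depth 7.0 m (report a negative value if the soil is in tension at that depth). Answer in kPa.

K_a = (1 − sin φ)/(1 + sin φ) = 0.3653.
σ_a = K_a γ z − 2c√K_a = 0.3653×17.6×7.0 − 2×7.4×0.6044 = 36.06 kPa.

36.1 kPa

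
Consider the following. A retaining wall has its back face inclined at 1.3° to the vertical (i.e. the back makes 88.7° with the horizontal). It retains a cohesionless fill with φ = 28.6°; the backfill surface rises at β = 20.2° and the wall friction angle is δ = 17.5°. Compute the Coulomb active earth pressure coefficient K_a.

0.463

K_a = sin²(α+φ) / [sin²α · sin(α−δ) · (1 + √{sin(φ+δ)sin(φ−β) / (sin(α−δ)sin(α+β))})²].
With α = 88.7°, φ = 28.6°, δ = 17.5°, β = 20.2°: K_a = 0.4628.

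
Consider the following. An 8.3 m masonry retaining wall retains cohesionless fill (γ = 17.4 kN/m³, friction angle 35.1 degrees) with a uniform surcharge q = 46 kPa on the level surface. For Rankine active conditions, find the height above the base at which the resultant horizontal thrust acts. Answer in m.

3.30 m

K_a = 0.2698.
Triangular part P₁ = ½K_aγH² = 161.7 at H/3 = 2.767 m; rectangular part P₂ = K_a q H = 103.0 at H/2 = 4.150 m.
ȳ = (P₁·2.767 + P₂·4.150)/(P₁+P₂) = 3.305 m.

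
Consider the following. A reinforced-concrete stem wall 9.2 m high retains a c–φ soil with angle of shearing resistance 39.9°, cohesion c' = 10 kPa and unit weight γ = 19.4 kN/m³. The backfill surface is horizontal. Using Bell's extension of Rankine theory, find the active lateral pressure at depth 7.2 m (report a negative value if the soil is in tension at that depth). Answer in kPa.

21.2 kPa

K_a = (1 − sin φ)/(1 + sin φ) = 0.2184.
σ_a = K_a γ z − 2c√K_a = 0.2184×19.4×7.2 − 2×10×0.4674 = 21.16 kPa.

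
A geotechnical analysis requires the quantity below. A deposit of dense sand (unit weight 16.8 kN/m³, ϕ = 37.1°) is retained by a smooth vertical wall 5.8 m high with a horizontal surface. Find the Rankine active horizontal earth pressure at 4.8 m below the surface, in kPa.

K_a = (1 − sin φ)/(1 + sin φ) = 0.2475.
σ_h = K_a γ z = 0.2475 × 16.8 × 4.8 = 19.96 kPa.

20.0 kPa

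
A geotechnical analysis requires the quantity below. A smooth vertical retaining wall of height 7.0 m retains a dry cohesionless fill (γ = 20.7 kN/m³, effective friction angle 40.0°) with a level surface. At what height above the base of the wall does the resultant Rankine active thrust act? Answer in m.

K_a = 0.2174.
The pressure distribution is triangular, so the resultant acts at H/3 above the base = 7.0/3 = 2.333 m.

2.33 m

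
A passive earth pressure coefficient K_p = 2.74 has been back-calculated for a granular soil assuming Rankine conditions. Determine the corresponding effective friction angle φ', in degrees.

K_p = (1+sin φ)/(1−sin φ) ⇒ sin φ = (K_p − 1)/(K_p + 1) = 0.4652.
φ = arcsin(0.4652) = 27.73°.

27.7°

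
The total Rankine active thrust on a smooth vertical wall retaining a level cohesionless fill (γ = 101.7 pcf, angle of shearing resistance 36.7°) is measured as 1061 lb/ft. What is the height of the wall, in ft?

9.10 ft

K_a = 0.2519. P_a = ½ K_a γ H² ⇒ H = √(2P_a/(K_a γ)).
H = √(2×1061/(0.2519×101.7)) = 9.102 ft.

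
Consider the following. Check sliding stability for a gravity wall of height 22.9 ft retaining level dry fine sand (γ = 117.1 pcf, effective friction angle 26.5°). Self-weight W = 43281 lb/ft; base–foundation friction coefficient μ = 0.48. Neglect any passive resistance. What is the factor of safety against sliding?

K_a = tan²(45° − 26.5°/2) = 0.3829.
P_a = ½K_aγH² = 0.5×0.3829×117.1×22.9² = 11760 lb/ft, acting at H/3 = 7.633 ft above the base.
FS_sliding = μW / P_a = 0.48×43281 / 11760 = 1.767.

1.77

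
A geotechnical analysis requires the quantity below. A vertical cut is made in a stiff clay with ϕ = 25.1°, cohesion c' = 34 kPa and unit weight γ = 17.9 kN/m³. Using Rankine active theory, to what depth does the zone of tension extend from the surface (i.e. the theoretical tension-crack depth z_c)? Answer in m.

K_a = tan²(45° − 25.1°/2) = 0.4043; √K_a = 0.6358.
The active pressure is zero where K_a γ z = 2c√K_a, so z_c = 2c/(γ√K_a) = 2×34/(17.9×0.6358) = 5.975 m.

5.97 m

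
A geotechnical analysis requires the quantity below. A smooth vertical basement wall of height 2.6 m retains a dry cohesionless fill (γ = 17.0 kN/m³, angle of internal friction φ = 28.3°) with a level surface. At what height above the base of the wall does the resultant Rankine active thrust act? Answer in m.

0.867 m

K_a = 0.3568.
The pressure distribution is triangular, so the resultant acts at H/3 above the base = 2.6/3 = 0.8667 m.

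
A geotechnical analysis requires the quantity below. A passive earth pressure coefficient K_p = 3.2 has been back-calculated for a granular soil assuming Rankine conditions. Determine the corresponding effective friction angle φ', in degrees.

K_p = (1+sin φ)/(1−sin φ) ⇒ sin φ = (K_p − 1)/(K_p + 1) = 0.5238.
φ = arcsin(0.5238) = 31.59°.

31.6°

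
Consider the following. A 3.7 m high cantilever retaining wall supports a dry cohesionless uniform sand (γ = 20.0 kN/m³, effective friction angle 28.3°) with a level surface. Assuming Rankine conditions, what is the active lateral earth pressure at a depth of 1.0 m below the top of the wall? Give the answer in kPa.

7.14 kPa

K_a = (1 − sin φ)/(1 + sin φ) = 0.3568.
σ_h = K_a γ z = 0.3568 × 20.0 × 1.0 = 7.135 kPa.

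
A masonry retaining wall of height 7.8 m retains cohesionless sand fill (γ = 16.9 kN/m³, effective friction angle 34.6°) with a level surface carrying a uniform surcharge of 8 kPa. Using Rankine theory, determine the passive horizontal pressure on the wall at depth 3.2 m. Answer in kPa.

225 kPa

K_p = (1 + sin φ)/(1 − sin φ) = 3.628.
σ_v = γz + q = 16.9 × 3.2 + 8 = 62.08 kPa.
σ_h = K_p σ_v = 3.628 × 62.08 = 225.2 kPa.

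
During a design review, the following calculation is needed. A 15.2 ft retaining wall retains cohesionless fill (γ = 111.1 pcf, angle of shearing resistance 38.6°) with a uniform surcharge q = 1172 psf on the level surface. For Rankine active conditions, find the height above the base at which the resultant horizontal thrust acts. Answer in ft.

K_a = 0.2316.
Triangular part P₁ = ½K_aγH² = 2973 at H/3 = 5.067 ft; rectangular part P₂ = K_a q H = 4126 at H/2 = 7.600 ft.
ȳ = (P₁·5.067 + P₂·7.600)/(P₁+P₂) = 6.539 ft.

6.54 ft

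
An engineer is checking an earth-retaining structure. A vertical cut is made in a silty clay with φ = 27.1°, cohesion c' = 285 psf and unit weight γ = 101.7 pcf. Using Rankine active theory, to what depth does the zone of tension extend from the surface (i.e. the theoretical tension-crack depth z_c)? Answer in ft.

9.16 ft

K_a = tan²(45° − 27.1°/2) = 0.3741; √K_a = 0.6116.
The active pressure is zero where K_a γ z = 2c√K_a, so z_c = 2c/(γ√K_a) = 2×285/(101.7×0.6116) = 9.164 ft.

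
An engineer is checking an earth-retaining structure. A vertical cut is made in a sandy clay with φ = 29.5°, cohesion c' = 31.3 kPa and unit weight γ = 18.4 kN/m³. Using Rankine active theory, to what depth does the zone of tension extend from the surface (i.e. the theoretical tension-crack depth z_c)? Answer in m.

K_a = tan²(45° − 29.5°/2) = 0.3401; √K_a = 0.5832.
The active pressure is zero where K_a γ z = 2c√K_a, so z_c = 2c/(γ√K_a) = 2×31.3/(18.4×0.5832) = 5.834 m.

5.83 m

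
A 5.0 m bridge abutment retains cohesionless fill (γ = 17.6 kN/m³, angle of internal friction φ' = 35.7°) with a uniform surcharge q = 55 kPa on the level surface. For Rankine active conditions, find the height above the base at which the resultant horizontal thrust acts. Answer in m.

K_a = 0.2630.
Triangular part P₁ = ½K_aγH² = 57.86 at H/3 = 1.667 m; rectangular part P₂ = K_a q H = 72.32 at H/2 = 2.500 m.
ȳ = (P₁·1.667 + P₂·2.500)/(P₁+P₂) = 2.130 m.

2.13 m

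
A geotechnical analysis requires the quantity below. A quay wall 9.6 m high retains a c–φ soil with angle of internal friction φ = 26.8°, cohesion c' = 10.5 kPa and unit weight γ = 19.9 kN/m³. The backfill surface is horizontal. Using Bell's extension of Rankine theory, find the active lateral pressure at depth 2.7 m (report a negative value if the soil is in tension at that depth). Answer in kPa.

K_a = (1 − sin φ)/(1 + sin φ) = 0.3785.
σ_a = K_a γ z − 2c√K_a = 0.3785×19.9×2.7 − 2×10.5×0.6152 = 7.416 kPa.

7.42 kPa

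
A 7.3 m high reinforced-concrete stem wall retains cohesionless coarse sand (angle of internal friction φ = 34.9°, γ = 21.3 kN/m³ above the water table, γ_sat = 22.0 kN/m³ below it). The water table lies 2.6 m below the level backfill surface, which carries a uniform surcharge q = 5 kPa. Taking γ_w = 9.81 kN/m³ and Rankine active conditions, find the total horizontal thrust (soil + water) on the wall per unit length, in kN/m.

K_a = tan²(45° − φ/2) = 0.2721.
γ' = 22.0 − 9.81 = 12.19 kN/m³. h₂ = H − d_w = 4.7 m.
σ'_h: at surface K_a·q = 1.361; at WT K_a(q+γd_w) = 16.43; at base K_a(q+γd_w+γ'h₂) = 32.02 kPa.
P₁ = ½(1.361+16.43)×2.6 = 23.13; P₂ = ½(16.43+32.02)×4.7 = 113.9; P_w = ½γ_w h₂² = 108.4.
Total = 23.13+113.9+108.4 = 245.4 kN/m.

245 kN/m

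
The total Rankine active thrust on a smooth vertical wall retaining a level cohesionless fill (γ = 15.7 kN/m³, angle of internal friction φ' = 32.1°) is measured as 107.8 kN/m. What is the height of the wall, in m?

6.70 m

K_a = 0.3060. P_a = ½ K_a γ H² ⇒ H = √(2P_a/(K_a γ)).
H = √(2×107.8/(0.3060×15.7)) = 6.699 m.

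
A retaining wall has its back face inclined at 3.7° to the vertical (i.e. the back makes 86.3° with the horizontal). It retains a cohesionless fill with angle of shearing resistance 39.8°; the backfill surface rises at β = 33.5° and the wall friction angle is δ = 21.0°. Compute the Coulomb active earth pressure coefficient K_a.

0.397

K_a = sin²(α+φ) / [sin²α · sin(α−δ) · (1 + √{sin(φ+δ)sin(φ−β) / (sin(α−δ)sin(α+β))})²].
With α = 86.3°, φ = 39.8°, δ = 21.0°, β = 33.5°: K_a = 0.3968.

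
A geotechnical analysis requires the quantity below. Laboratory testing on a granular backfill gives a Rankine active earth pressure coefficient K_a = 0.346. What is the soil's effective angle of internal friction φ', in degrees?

29.1°

K_a = tan²(45° − φ/2) ⇒ 45° − φ/2 = arctan(√0.346) = 30.46°.
φ = 2(45° − 30.46°) = 29.07°.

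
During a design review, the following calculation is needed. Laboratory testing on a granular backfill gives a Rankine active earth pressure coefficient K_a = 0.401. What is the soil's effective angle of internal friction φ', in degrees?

K_a = tan²(45° − φ/2) ⇒ 45° − φ/2 = arctan(√0.401) = 32.34°.
φ = 2(45° − 32.34°) = 25.31°.

25.3°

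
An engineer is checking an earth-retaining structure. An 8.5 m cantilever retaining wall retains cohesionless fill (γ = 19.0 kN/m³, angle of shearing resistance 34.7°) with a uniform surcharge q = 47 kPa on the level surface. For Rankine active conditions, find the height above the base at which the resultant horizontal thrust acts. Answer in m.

K_a = 0.2745.
Triangular part P₁ = ½K_aγH² = 188.4 at H/3 = 2.833 m; rectangular part P₂ = K_a q H = 109.7 at H/2 = 4.250 m.
ȳ = (P₁·2.833 + P₂·4.250)/(P₁+P₂) = 3.355 m.

3.35 m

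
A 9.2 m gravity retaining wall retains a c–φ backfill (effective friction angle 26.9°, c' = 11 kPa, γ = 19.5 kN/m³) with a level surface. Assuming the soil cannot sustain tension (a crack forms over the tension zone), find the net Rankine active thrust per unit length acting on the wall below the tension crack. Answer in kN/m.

K_a = 0.3770; √K_a = 0.6140.
Tension-crack depth z_c = 2c/(γ√K_a) = 2×11/(19.5×0.6140) = 1.837 m.
σ_a at base = K_a γ H − 2c√K_a = 0.3770×19.5×9.2 − 2×11×0.6140 = 54.13 kPa.
P_a = ½ × 54.13 × (H − z_c) = 0.5×54.13×7.363 = 199.3 kN/m.

199 kN/m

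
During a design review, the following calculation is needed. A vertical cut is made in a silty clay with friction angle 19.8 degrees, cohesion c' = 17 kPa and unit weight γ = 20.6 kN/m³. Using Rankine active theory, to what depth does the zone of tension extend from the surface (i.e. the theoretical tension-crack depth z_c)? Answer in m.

K_a = tan²(45° − 19.8°/2) = 0.4939; √K_a = 0.7028.
The active pressure is zero where K_a γ z = 2c√K_a, so z_c = 2c/(γ√K_a) = 2×17/(20.6×0.7028) = 2.348 m.

2.35 m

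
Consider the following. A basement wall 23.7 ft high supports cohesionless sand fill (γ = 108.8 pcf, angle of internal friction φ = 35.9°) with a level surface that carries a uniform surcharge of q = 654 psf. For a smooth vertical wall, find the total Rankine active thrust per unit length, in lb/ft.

12000 lb/ft

K_a = tan²(45° − φ/2) = 0.2607.
Soil triangle: ½ K_a γ H² = 0.5×0.2607×108.8×23.7² = 7967 lb/ft.
Surcharge rectangle: K_a q H = 0.2607×654×23.7 = 4041 lb/ft.
Total = 7967 + 4041 = 12010 lb/ft.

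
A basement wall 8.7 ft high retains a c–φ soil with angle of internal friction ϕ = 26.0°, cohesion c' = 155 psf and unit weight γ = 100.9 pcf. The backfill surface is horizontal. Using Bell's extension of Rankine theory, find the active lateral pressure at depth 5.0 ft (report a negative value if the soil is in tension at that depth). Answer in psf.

3.28 psf

K_a = (1 − sin φ)/(1 + sin φ) = 0.3905.
σ_a = K_a γ z − 2c√K_a = 0.3905×100.9×5.0 − 2×155×0.6249 = 3.278 psf.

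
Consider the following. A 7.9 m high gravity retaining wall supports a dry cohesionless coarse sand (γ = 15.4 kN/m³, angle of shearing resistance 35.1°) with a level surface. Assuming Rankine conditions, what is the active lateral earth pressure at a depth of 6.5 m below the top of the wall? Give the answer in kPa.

27.0 kPa

K_a = (1 − sin φ)/(1 + sin φ) = 0.2698.
σ_h = K_a γ z = 0.2698 × 15.4 × 6.5 = 27.01 kPa.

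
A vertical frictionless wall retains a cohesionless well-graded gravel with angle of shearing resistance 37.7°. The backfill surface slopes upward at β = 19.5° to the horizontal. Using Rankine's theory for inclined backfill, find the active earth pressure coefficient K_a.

K_a = cos β · (cos β − √(cos²β − cos²φ)) / (cos β + √(cos²β − cos²φ)).
cos β = 0.9426, cos φ = 0.7912, √(cos²β − cos²φ) = 0.5124.
K_a = 0.9426 × (0.9426 − 0.5124)/(0.9426 + 0.5124) = 0.2787.

0.279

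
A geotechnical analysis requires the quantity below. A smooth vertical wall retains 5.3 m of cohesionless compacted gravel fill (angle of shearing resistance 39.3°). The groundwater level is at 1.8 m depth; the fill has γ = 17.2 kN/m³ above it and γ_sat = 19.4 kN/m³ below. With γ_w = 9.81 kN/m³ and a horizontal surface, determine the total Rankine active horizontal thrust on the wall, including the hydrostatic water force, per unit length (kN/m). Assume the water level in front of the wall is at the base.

K_a = tan²(45° − φ/2) = 0.2245.
γ' = 19.4 − 9.81 = 9.590 kN/m³. Depth below WT = 3.5 m.
σ'_h at WT = K_a γ d_w = 6.949 kPa; at base = 6.949 + K_a γ' × 3.5 = 14.48 kPa.
P₁ (0–1.8 m) = ½×6.949×1.8 = 6.254. P₂ (1.8–5.3 m) = ½(6.949+14.48)×3.5 = 37.51.
P_w = ½ γ_w h₂² = 0.5×9.81×3.5² = 60.09. Total = 6.254+37.51+60.09 = 103.8 kN/m.

104 kN/m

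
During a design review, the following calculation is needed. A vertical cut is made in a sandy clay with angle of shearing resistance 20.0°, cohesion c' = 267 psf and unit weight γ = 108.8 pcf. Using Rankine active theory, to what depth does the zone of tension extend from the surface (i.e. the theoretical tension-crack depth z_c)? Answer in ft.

K_a = tan²(45° − 20.0°/2) = 0.4903; √K_a = 0.7002.
The active pressure is zero where K_a γ z = 2c√K_a, so z_c = 2c/(γ√K_a) = 2×267/(108.8×0.7002) = 7.009 ft.

7.01 ft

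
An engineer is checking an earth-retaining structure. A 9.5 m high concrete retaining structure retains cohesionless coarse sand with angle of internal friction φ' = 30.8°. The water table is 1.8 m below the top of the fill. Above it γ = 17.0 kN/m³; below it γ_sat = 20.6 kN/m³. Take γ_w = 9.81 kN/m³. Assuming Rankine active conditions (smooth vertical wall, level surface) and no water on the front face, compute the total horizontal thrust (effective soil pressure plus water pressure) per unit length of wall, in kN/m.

K_a = tan²(45° − φ/2) = 0.3227.
γ' = 20.6 − 9.81 = 10.79 kN/m³. Depth below WT = 7.7 m.
σ'_h at WT = K_a γ d_w = 9.875 kPa; at base = 9.875 + K_a γ' × 7.7 = 36.69 kPa.
P₁ (0–1.8 m) = ½×9.875×1.8 = 8.888. P₂ (1.8–9.5 m) = ½(9.875+36.69)×7.7 = 179.3.
P_w = ½ γ_w h₂² = 0.5×9.81×7.7² = 290.8. Total = 8.888+179.3+290.8 = 479.0 kN/m.

479 kN/m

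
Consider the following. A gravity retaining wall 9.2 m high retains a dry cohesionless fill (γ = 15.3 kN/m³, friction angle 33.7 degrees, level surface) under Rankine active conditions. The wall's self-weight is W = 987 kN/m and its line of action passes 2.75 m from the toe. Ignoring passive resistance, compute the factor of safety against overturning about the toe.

4.77

K_a = tan²(45° − 33.7°/2) = 0.2863.
P_a = ½K_aγH² = 0.5×0.2863×15.3×9.2² = 185.4 kN/m, acting at H/3 = 3.067 m above the base.
Overturning moment M_o = P_a × H/3 = 185.4 × 3.067 = 568.5.
Resisting moment M_r = W × 2.75 = 987 × 2.75 = 2714.
FS_overturning = M_r/M_o = 2714/568.5 = 4.774.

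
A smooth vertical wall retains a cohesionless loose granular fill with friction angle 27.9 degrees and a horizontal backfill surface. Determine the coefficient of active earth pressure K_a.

0.362

K_a = (1 − sin φ)/(1 + sin φ) = (1 − sin 27.9°)/(1 + sin 27.9°) = 0.3625.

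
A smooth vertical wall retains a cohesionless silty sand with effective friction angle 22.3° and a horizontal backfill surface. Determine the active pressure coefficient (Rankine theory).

0.450

K_a = (1 − sin φ)/(1 + sin φ) = (1 − sin 22.3°)/(1 + sin 22.3°) = 0.4498.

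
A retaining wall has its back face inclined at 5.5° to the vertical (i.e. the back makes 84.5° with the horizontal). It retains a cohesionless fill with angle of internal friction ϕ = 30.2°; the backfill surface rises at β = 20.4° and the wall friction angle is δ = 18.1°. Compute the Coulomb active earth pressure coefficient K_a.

0.478

K_a = sin²(α+φ) / [sin²α · sin(α−δ) · (1 + √{sin(φ+δ)sin(φ−β) / (sin(α−δ)sin(α+β))})²].
With α = 84.5°, φ = 30.2°, δ = 18.1°, β = 20.4°: K_a = 0.4782.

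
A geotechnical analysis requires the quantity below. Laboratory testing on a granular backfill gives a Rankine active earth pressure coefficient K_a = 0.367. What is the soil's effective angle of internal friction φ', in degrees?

K_a = tan²(45° − φ/2) ⇒ 45° − φ/2 = arctan(√0.367) = 31.21°.
φ = 2(45° − 31.21°) = 27.58°.

27.6°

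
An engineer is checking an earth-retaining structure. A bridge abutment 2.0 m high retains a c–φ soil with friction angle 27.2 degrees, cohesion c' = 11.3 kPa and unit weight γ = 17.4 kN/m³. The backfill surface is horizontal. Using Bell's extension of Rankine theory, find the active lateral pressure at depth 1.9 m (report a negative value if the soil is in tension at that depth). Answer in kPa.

K_a = (1 − sin φ)/(1 + sin φ) = 0.3726.
σ_a = K_a γ z − 2c√K_a = 0.3726×17.4×1.9 − 2×11.3×0.6104 = -1.477 kPa.

-1.48 kPa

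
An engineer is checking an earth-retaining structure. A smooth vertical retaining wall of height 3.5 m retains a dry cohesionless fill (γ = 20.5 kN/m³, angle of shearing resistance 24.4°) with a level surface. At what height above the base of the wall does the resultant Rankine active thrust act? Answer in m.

1.17 m

K_a = 0.4153.
The pressure distribution is triangular, so the resultant acts at H/3 above the base = 3.5/3 = 1.167 m.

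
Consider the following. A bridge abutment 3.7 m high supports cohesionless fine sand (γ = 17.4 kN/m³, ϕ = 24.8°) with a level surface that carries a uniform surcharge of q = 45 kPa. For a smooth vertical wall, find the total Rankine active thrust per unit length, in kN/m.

117 kN/m

K_a = tan²(45° − φ/2) = 0.4090.
Soil triangle: ½ K_a γ H² = 0.5×0.4090×17.4×3.7² = 48.71 kN/m.
Surcharge rectangle: K_a q H = 0.4090×45×3.7 = 68.10 kN/m.
Total = 48.71 + 68.10 = 116.8 kN/m.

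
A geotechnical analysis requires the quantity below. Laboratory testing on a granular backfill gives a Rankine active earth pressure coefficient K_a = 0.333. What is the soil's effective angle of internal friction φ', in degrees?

30.0°

K_a = tan²(45° − φ/2) ⇒ 45° − φ/2 = arctan(√0.333) = 29.99°.
φ = 2(45° − 29.99°) = 30.02°.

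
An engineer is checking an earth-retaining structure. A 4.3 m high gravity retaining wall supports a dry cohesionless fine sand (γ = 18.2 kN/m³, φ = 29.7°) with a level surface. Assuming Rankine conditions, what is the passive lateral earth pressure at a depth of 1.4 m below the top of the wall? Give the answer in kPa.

75.5 kPa

K_p = (1 + sin φ)/(1 − sin φ) = 2.964.
σ_h = K_p γ z = 2.964 × 18.2 × 1.4 = 75.52 kPa.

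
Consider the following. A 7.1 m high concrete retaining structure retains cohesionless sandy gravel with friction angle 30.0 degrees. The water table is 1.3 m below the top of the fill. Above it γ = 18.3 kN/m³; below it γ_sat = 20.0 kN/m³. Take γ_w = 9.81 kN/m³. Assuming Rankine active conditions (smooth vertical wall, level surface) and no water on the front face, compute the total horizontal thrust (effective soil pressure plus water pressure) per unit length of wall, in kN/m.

273 kN/m

K_a = tan²(45° − φ/2) = 0.3333.
γ' = 20.0 − 9.81 = 10.19 kN/m³. Depth below WT = 5.8 m.
σ'_h at WT = K_a γ d_w = 7.930 kPa; at base = 7.930 + K_a γ' × 5.8 = 27.63 kPa.
P₁ (0–1.3 m) = ½×7.930×1.3 = 5.154. P₂ (1.3–7.1 m) = ½(7.930+27.63)×5.8 = 103.1.
P_w = ½ γ_w h₂² = 0.5×9.81×5.8² = 165.0. Total = 5.154+103.1+165.0 = 273.3 kN/m.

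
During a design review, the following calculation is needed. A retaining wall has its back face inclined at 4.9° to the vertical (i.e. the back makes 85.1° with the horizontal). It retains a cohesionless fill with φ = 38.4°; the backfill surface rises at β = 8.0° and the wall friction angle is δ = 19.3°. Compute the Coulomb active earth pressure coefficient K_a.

0.270

K_a = sin²(α+φ) / [sin²α · sin(α−δ) · (1 + √{sin(φ+δ)sin(φ−β) / (sin(α−δ)sin(α+β))})²].
With α = 85.1°, φ = 38.4°, δ = 19.3°, β = 8.0°: K_a = 0.2704.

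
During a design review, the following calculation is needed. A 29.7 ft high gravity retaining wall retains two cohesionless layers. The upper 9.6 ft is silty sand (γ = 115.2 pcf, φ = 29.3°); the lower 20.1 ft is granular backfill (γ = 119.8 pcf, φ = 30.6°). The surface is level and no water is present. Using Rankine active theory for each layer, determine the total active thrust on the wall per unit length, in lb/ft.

K_a1 = tan²(45°−29.3°/2) = 0.3428; K_a2 = tan²(45°−30.6°/2) = 0.3253.
Layer 1: σ at base = K_a1 γ₁ h₁ = 379.2 psf; P₁ = ½×379.2×9.6 = 1820.
Layer 2: σ_v at top = γ₁h₁ = 1106; σ_h top = K_a2×1106 = 359.8; σ_h base = K_a2×(1106+119.8×20.1) = 1143.
P₂ = ½(359.8+1143)×20.1 = 15110. Total P_a = 1820+15110 = 16930 lb/ft.

16900 lb/ft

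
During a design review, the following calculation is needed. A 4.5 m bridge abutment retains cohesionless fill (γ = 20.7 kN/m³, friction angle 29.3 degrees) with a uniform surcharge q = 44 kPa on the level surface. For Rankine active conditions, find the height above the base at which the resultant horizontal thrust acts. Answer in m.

K_a = 0.3428.
Triangular part P₁ = ½K_aγH² = 71.85 at H/3 = 1.500 m; rectangular part P₂ = K_a q H = 67.88 at H/2 = 2.250 m.
ȳ = (P₁·1.500 + P₂·2.250)/(P₁+P₂) = 1.864 m.

1.86 m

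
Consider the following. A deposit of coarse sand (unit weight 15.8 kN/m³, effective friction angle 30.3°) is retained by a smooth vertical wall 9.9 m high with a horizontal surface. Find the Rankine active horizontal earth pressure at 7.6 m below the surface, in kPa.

K_a = (1 − sin φ)/(1 + sin φ) = 0.3293.
σ_h = K_a γ z = 0.3293 × 15.8 × 7.6 = 39.54 kPa.

39.5 kPa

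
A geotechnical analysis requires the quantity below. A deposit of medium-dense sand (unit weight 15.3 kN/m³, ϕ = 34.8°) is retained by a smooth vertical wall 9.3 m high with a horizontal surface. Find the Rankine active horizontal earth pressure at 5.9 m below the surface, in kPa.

24.7 kPa

K_a = (1 − sin φ)/(1 + sin φ) = 0.2733.
σ_h = K_a γ z = 0.2733 × 15.3 × 5.9 = 24.67 kPa.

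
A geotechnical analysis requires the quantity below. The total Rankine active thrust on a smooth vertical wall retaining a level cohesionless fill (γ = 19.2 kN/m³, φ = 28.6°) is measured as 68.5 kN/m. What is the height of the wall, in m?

4.50 m

K_a = 0.3525. P_a = ½ K_a γ H² ⇒ H = √(2P_a/(K_a γ)).
H = √(2×68.5/(0.3525×19.2)) = 4.499 m.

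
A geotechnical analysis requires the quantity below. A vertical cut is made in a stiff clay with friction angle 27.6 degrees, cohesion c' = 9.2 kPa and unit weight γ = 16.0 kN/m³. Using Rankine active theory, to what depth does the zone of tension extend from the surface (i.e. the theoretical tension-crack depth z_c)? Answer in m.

K_a = tan²(45° − 27.6°/2) = 0.3668; √K_a = 0.6056.
The active pressure is zero where K_a γ z = 2c√K_a, so z_c = 2c/(γ√K_a) = 2×9.2/(16.0×0.6056) = 1.899 m.

1.90 m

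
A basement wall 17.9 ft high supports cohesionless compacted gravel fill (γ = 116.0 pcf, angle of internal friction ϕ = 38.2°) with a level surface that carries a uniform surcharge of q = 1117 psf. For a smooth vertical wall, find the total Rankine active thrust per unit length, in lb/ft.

9100 lb/ft

K_a = tan²(45° − φ/2) = 0.2358.
Soil triangle: ½ K_a γ H² = 0.5×0.2358×116.0×17.9² = 4382 lb/ft.
Surcharge rectangle: K_a q H = 0.2358×1117×17.9 = 4714 lb/ft.
Total = 4382 + 4714 = 9096 lb/ft.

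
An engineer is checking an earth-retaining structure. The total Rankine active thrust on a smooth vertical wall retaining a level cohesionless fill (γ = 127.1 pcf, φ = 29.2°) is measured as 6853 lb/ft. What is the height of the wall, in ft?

K_a = 0.3442. P_a = ½ K_a γ H² ⇒ H = √(2P_a/(K_a γ)).
H = √(2×6853/(0.3442×127.1)) = 17.70 ft.

17.7 ft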